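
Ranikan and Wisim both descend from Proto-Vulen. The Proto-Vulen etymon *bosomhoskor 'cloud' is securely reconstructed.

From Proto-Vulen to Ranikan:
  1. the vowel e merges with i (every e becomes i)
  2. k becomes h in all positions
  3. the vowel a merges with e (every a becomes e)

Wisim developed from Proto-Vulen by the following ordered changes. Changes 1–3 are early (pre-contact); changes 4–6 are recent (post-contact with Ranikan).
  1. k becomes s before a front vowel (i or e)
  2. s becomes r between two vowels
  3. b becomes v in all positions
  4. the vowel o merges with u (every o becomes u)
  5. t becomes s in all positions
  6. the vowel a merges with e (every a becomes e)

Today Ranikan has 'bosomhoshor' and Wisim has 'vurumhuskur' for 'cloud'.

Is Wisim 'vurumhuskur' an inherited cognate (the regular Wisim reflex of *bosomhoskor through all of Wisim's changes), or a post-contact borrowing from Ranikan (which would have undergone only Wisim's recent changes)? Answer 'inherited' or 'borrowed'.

If inherited, *bosomhoskor would pass through all of Wisim's changes:
Wisim: *bosomhoskor
  bosomhoskor (rule 1 does not apply)
  bosomhoskor → boromhoskor   [rhotacism]
  boromhoskor → voromhoskor   [unconditioned shift]
  voromhoskor → vurumhuskur   [vowel merger]
  vurumhuskur (rule 5 does not apply)
  vurumhuskur (rule 6 does not apply)
  giving Wisim vurumhuskur.
If borrowed from Ranikan 'bosomhoshor' after the early changes, it would undergo only the recent ones:
  rule 4 (vowel merger): bosomhoshor → busumhushur
  rule 5 (unconditioned shift): no change (busumhushur)
  rule 6 (vowel merger): no change (busumhushur)
  ⇒ as a loan: busumhushur
Wisim 'vurumhuskur' matches the inherited outcome exactly, so it is an inherited cognate, not a loan.

inherited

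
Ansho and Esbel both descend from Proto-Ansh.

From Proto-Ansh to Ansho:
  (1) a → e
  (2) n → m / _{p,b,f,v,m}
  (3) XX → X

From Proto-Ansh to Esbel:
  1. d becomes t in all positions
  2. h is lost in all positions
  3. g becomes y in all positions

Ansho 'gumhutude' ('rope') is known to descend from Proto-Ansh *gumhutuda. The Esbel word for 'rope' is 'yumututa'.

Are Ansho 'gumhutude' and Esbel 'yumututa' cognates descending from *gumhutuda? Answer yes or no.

Derive the expected Esbel reflex of *gumhutuda:
Esbel: start from *gumhutuda.
  rule 1 (unconditioned shift): gumhutuda → gumhututa
  rule 2 (h-loss): gumhututa → gumututa
  rule 3 (unconditioned shift): gumututa → yumututa
  ⇒ Esbel yumututa
Esbel 'yumututa' matches the regular reflex exactly, so the pair is cognate.

yes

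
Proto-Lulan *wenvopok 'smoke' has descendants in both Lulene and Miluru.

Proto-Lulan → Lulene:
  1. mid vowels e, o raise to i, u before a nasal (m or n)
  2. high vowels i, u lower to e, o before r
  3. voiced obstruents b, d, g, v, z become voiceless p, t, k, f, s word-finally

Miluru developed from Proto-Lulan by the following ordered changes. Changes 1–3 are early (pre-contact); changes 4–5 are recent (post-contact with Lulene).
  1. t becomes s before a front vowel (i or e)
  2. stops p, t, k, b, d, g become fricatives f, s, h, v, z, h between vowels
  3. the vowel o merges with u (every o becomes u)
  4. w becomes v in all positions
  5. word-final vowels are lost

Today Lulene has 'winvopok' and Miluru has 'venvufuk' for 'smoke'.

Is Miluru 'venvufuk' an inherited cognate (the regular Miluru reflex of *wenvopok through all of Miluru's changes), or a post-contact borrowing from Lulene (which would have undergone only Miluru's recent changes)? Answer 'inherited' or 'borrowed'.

If inherited, *wenvopok would pass through all of Miluru's changes:
Miluru: *wenvopok > wenvofok > wenvufuk > venvufuk  (by intervocalic lenition, vowel merger, unconditioned shift)
If borrowed from Lulene 'winvopok' after the early changes, it would undergo only the recent ones:
  rule 4 (unconditioned shift): winvopok → vinvopok
  rule 5 (apocope): no change (vinvopok)
  ⇒ as a loan: vinvopok
Miluru 'venvufuk' matches the inherited outcome exactly, so it is an inherited cognate, not a loan.

inherited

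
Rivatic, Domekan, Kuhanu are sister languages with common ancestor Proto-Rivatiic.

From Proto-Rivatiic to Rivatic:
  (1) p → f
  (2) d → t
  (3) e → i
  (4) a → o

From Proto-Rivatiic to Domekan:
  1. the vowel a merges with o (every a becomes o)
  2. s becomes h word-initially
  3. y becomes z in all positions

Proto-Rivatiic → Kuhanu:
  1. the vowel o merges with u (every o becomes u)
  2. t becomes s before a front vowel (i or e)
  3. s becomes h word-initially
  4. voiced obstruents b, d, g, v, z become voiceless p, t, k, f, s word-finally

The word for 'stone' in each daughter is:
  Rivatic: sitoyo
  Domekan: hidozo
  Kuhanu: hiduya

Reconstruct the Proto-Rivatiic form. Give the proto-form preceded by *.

*sidoya

Position 6: Rivatic has o, Domekan has o, Kuhanu has a. Kuhanu preserves a here (none of its changes turn any other segment into a), so the proto-segment is *a.
Position 3: Rivatic has t, Domekan has d, Kuhanu has d. Domekan preserves d here (none of its changes turn any other segment into d), so the proto-segment is *d.
This points to *sidoya. Verify forward in each daughter:
Rivatic: *sidoya > sitoya > sitoyo  (by unconditioned shift, vowel merger)
Domekan: start from *sidoya.
  rule 1 (vowel merger): sidoya → sidoyo
  rule 2 (debuccalisation): sidoyo → hidoyo
  rule 3 (unconditioned shift): hidoyo → hidozo
  ⇒ Domekan hidozo
Kuhanu: *sidoya
  sidoya → siduya   [vowel merger]
  siduya (rule 2 does not apply)
  siduya → hiduya   [debuccalisation]
  hiduya (rule 4 does not apply)
  giving Kuhanu hiduya.
Only *sidoya yields all of Rivatic sitoyo, Domekan hidozo, Kuhanu hiduya.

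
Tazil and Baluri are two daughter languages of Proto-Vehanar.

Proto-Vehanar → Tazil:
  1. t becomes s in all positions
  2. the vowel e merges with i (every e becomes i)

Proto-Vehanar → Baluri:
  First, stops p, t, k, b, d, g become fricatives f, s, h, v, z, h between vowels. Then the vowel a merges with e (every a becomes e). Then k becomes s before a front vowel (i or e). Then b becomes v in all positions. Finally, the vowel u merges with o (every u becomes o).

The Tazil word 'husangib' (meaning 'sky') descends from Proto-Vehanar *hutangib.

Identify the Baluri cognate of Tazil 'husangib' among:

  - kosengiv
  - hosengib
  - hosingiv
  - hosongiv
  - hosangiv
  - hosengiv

hosengiv

Baluri: *hutangib > husangib > husengib > husengiv > hosengiv  (by intervocalic lenition, vowel merger, unconditioned shift, vowel merger)
Only 'hosengiv' matches the regular Baluri development of *hutangib.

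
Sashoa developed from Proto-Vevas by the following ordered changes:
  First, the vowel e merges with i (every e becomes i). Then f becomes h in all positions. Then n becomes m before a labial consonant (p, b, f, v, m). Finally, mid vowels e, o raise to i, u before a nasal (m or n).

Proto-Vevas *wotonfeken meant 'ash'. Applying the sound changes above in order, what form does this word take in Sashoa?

wotunhikin

Sashoa: *wotonfeken
  wotonfeken → wotonfikin   [vowel merger]
  wotonfikin → wotonhikin   [unconditioned shift]
  wotonhikin (rule 3 does not apply)
  wotonhikin → wotunhikin   [pre-nasal raising]
  giving Sashoa wotunhikin.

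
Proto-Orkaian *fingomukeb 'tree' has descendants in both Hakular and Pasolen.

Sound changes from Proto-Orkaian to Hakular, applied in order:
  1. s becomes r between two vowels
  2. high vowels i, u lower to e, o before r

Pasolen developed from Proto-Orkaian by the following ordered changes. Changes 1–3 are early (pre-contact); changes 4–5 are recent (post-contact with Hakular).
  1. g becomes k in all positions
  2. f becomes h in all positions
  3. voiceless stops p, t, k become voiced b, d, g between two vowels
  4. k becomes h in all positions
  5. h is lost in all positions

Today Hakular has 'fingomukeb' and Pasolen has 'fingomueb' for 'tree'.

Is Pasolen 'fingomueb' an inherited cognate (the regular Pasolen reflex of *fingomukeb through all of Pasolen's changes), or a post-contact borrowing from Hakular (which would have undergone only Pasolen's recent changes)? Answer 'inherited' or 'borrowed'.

borrowed

If inherited, *fingomukeb would pass through all of Pasolen's changes:
Pasolen: *fingomukeb
  fingomukeb → finkomukeb   [unconditioned shift]
  finkomukeb → hinkomukeb   [unconditioned shift]
  hinkomukeb → hinkomugeb   [intervocalic voicing]
  hinkomugeb → hinhomugeb   [unconditioned shift]
  hinhomugeb → inomugeb   [h-loss]
  giving Pasolen inomugeb.
If borrowed from Hakular 'fingomukeb' after the early changes, it would undergo only the recent ones:
  rule 4 (unconditioned shift): fingomukeb → fingomuheb
  rule 5 (h-loss): fingomuheb → fingomueb
  ⇒ as a loan: fingomueb
Pasolen 'fingomueb' matches the loan outcome 'fingomueb', not the inherited 'inomugeb' — it skipped the early Pasolen changes, so it was borrowed from Hakular.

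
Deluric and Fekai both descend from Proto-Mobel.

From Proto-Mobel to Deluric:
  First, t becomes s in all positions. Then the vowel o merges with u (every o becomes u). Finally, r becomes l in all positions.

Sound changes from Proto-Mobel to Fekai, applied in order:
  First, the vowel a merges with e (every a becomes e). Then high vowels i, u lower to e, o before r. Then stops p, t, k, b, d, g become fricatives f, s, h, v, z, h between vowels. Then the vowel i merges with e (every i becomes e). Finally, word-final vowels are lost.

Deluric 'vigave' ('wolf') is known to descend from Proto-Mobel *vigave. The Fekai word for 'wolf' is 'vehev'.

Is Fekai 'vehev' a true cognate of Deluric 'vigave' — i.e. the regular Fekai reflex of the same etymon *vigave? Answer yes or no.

Derive the expected Fekai reflex of *vigave:
Fekai: *vigave
  vigave → vigeve   [vowel merger]
  vigeve (rule 2 does not apply)
  vigeve → viheve   [intervocalic lenition]
  viheve → veheve   [vowel merger]
  veheve → vehev   [apocope]
  giving Fekai vehev.
Fekai 'vehev' matches the regular reflex exactly, so the pair is cognate.

yes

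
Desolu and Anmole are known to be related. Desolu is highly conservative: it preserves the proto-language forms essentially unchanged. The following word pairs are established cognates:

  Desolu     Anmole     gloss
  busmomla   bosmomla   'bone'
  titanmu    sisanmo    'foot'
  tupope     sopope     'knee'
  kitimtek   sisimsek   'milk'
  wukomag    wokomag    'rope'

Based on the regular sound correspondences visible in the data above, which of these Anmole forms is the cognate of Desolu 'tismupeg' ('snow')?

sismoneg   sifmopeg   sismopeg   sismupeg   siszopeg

titanmu ~ sisanmo — Desolu t corresponds to Anmole s word-initially before a front vowel.
tupope ~ sopope — Desolu u corresponds to Anmole o after a consonant, before a labial obstruent.
Applying these to Desolu 'tismupeg':
  tismupeg → sismupeg   (t→s word-initially before a front vowel)
  sismupeg → sismopeg   (u→o after a consonant, before a labial obstruent)
So the Anmole cognate is 'sismopeg'.

sismopeg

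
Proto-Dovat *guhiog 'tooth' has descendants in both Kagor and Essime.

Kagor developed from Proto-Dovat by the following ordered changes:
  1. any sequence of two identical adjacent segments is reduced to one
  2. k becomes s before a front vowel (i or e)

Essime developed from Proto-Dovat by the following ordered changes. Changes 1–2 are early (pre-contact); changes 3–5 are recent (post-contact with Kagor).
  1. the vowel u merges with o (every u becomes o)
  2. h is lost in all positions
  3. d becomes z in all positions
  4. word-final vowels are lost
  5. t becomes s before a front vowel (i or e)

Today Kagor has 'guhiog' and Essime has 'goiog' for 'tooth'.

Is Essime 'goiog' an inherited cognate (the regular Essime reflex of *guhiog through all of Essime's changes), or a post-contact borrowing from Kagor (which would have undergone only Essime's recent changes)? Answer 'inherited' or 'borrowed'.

inherited

If inherited, *guhiog would pass through all of Essime's changes:
Essime: start from *guhiog.
  rule 1 (vowel merger): guhiog → gohiog
  rule 2 (h-loss): gohiog → goiog
  rule 3: no change — goiog
  rule 4: no change — goiog
  rule 5: no change — goiog
  ⇒ Essime goiog
If borrowed from Kagor 'guhiog' after the early changes, it would undergo only the recent ones:
  rule 3 (unconditioned shift): no change (guhiog)
  rule 4 (apocope): no change (guhiog)
  rule 5 (palatalisation): no change (guhiog)
  ⇒ as a loan: guhiog
Essime 'goiog' matches the inherited outcome exactly, so it is an inherited cognate, not a loan.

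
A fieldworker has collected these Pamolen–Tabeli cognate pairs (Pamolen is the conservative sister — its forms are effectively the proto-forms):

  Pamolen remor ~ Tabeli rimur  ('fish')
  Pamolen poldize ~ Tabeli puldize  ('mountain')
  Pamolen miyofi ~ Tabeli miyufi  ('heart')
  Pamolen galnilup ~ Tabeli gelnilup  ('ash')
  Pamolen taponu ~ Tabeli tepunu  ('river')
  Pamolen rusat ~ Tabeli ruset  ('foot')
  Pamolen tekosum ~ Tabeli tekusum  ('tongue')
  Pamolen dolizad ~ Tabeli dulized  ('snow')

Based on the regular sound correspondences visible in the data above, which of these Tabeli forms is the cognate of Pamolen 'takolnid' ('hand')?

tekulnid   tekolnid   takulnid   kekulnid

galnilup ~ gelnilup, rusat ~ ruset — Pamolen a corresponds to Tabeli e after a consonant, before a consonant other than r, m, n, p, b, f, v.
poldize ~ puldize, tekosum ~ tekusum — Pamolen o corresponds to Tabeli u after a consonant, before a consonant other than r, m, n, p, b, f, v.
Applying these to Pamolen 'takolnid':
  takolnid → tekolnid   (a→e after a consonant, before a consonant other than r, m, n, p, b, f, v)
  tekolnid → tekulnid   (o→u after a consonant, before a consonant other than r, m, n, p, b, f, v)
So the Tabeli cognate is 'tekulnid'.

tekulnid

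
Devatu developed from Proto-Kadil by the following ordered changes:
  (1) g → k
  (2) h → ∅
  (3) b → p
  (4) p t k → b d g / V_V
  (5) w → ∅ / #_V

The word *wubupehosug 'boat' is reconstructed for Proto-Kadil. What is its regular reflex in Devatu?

ububeosuk

Devatu: start from *wubupehosug.
  rule 1 (unconditioned shift): wubupehosug → wubupehosuk
  rule 2 (h-loss): wubupehosuk → wubupeosuk
  rule 3 (unconditioned shift): wubupeosuk → wupupeosuk
  rule 4 (intervocalic voicing): wupupeosuk → wububeosuk
  rule 5 (glide loss): wububeosuk → ububeosuk
  ⇒ Devatu ububeosuk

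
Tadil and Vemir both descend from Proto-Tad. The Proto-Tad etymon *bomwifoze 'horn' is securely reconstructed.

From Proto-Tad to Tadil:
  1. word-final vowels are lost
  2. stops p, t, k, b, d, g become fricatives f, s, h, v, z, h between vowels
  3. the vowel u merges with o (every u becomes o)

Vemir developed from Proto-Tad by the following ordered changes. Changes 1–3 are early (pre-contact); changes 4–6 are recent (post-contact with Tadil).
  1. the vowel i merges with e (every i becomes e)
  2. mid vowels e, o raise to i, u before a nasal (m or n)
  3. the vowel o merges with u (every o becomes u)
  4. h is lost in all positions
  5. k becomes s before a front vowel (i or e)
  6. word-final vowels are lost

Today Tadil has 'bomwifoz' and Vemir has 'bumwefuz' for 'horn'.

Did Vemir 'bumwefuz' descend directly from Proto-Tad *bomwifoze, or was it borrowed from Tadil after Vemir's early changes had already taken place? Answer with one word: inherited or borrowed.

If inherited, *bomwifoze would pass through all of Vemir's changes:
Vemir: start from *bomwifoze.
  rule 1 (vowel merger): bomwifoze → bomwefoze
  rule 2 (pre-nasal raising): bomwefoze → bumwefoze
  rule 3 (vowel merger): bumwefoze → bumwefuze
  rule 4: no change — bumwefuze
  rule 5: no change — bumwefuze
  rule 6 (apocope): bumwefuze → bumwefuz
  ⇒ Vemir bumwefuz
If borrowed from Tadil 'bomwifoz' after the early changes, it would undergo only the recent ones:
  rule 4 (h-loss): no change (bomwifoz)
  rule 5 (palatalisation): no change (bomwifoz)
  rule 6 (apocope): no change (bomwifoz)
  ⇒ as a loan: bomwifoz
Vemir 'bumwefuz' matches the inherited outcome exactly, so it is an inherited cognate, not a loan.

inherited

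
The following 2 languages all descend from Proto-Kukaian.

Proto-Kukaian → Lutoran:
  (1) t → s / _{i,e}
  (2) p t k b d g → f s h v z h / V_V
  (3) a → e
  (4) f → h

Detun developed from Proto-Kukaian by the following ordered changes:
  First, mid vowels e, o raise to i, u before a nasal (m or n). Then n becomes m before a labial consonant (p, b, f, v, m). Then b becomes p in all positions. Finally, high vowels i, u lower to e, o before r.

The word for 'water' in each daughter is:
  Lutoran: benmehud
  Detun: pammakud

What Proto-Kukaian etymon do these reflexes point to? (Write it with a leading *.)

Position 3: Lutoran has n, Detun has m. Lutoran preserves n here (none of its changes turn any other segment into n), so the proto-segment is *n.
Position 5: Lutoran has e, Detun has a. Detun preserves a here (none of its changes turn any other segment into a), so the proto-segment is *a.
Verify the candidate proto-form against each daughter:
Lutoran: *banmakud
  banmakud (rule 1 does not apply)
  banmakud → banmahud   [intervocalic lenition]
  banmahud → benmehud   [vowel merger]
  benmehud (rule 4 does not apply)
  giving Lutoran benmehud.
Detun: *banmakud
  banmakud (rule 1 does not apply)
  banmakud → bammakud   [nasal place assimilation]
  bammakud → pammakud   [unconditioned shift]
  pammakud (rule 4 does not apply)
  giving Detun pammakud.
No other proto-form is consistent with every reflex, so the reconstruction is *banmakud.

*banmakud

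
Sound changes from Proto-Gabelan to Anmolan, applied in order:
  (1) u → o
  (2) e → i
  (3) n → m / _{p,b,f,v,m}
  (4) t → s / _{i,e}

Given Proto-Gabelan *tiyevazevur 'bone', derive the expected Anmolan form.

siyivazivor

Anmolan: *tiyevazevur > tiyevazevor > tiyivazivor > siyivazivor  (by vowel merger, vowel merger, palatalisation)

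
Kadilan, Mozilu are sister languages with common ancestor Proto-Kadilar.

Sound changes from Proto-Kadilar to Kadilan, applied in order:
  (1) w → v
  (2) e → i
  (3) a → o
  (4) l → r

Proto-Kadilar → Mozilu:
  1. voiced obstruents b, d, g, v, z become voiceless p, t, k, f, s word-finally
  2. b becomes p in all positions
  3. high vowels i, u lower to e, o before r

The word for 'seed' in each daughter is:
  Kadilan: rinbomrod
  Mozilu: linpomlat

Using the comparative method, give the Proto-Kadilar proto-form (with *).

Position 1: Kadilan has r, Mozilu has l. Mozilu preserves l here (none of its changes turn any other segment into l), so the proto-segment is *l.
Position 7: Kadilan has r, Mozilu has l. Mozilu preserves l here (none of its changes turn any other segment into l), so the proto-segment is *l.
Continuing position by position gives *linbomlad; check it forward:
Kadilan: start from *linbomlad.
  rule 1: no change — linbomlad
  rule 2: no change — linbomlad
  rule 3 (vowel merger): linbomlad → linbomlod
  rule 4 (unconditioned shift): linbomlod → rinbomrod
  ⇒ Kadilan rinbomrod
Mozilu: *linbomlad
  linbomlad → linbomlat   [final devoicing]
  linbomlat → linpomlat   [unconditioned shift]
  linpomlat (rule 3 does not apply)
  giving Mozilu linpomlat.
No other proto-form is consistent with every reflex, so the reconstruction is *linbomlad.

*linbomlad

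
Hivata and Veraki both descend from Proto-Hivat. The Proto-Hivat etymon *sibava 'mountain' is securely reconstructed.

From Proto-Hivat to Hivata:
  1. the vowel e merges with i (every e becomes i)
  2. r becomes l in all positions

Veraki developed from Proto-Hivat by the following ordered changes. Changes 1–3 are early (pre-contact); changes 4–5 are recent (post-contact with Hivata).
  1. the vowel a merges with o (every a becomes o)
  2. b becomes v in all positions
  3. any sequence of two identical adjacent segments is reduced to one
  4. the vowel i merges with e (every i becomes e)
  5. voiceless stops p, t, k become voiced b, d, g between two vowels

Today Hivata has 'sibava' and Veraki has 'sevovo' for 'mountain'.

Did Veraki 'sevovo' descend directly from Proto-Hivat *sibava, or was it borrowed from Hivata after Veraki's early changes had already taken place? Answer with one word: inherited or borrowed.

inherited

If inherited, *sibava would pass through all of Veraki's changes:
Veraki: *sibava
  sibava → sibovo   [vowel merger]
  sibovo → sivovo   [unconditioned shift]
  sivovo (rule 3 does not apply)
  sivovo → sevovo   [vowel merger]
  sevovo (rule 5 does not apply)
  giving Veraki sevovo.
If borrowed from Hivata 'sibava' after the early changes, it would undergo only the recent ones:
  rule 4 (vowel merger): sibava → sebava
  rule 5 (intervocalic voicing): no change (sebava)
  ⇒ as a loan: sebava
Veraki 'sevovo' matches the inherited outcome exactly, so it is an inherited cognate, not a loan.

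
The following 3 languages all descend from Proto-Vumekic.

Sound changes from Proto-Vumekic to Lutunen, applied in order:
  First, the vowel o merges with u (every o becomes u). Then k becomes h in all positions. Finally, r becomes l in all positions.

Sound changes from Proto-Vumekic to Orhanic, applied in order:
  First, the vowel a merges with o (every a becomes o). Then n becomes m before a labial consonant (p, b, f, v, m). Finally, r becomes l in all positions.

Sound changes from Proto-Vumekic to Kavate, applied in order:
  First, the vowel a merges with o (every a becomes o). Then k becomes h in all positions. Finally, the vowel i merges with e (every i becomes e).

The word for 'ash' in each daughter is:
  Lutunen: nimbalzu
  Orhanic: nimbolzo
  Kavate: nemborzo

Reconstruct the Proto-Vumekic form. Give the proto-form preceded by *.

Position 8: Lutunen has u, Orhanic has o, Kavate has o. Taking the neighbouring segments as reconstructed: Lutunen u could go back to *o or *u; Orhanic o could go back to *a or *o; Kavate o could go back to *a or *o — the one source consistent with every daughter is *o.
Position 5: Lutunen has a, Orhanic has o, Kavate has o. Lutunen preserves a here (none of its changes turn any other segment into a), so the proto-segment is *a.
Verify the candidate proto-form against each daughter:
Lutunen: start from *nimbarzo.
  rule 1 (vowel merger): nimbarzo → nimbarzu
  rule 2: no change — nimbarzu
  rule 3 (unconditioned shift): nimbarzu → nimbalzu
  ⇒ Lutunen nimbalzu
Orhanic: *nimbarzo > nimborzo > nimbolzo  (by vowel merger, unconditioned shift)
Kavate: *nimbarzo > nimborzo > nemborzo  (by vowel merger, vowel merger)
Only *nimbarzo yields all of Lutunen nimbalzu, Orhanic nimbolzo, Kavate nemborzo.

*nimbarzo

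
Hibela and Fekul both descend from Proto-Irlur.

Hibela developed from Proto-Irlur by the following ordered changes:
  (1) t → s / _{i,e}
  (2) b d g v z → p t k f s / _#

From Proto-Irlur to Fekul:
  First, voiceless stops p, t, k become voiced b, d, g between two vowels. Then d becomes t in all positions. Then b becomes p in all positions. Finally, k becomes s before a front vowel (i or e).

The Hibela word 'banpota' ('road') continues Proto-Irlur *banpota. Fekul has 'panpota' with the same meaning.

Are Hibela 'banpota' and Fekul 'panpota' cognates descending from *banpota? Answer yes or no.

Derive the expected Fekul reflex of *banpota:
Fekul: *banpota
  banpota → banpoda   [intervocalic voicing]
  banpoda → banpota   [unconditioned shift]
  banpota → panpota   [unconditioned shift]
  panpota (rule 4 does not apply)
  giving Fekul panpota.
Fekul 'panpota' matches the regular reflex exactly, so the pair is cognate.

yes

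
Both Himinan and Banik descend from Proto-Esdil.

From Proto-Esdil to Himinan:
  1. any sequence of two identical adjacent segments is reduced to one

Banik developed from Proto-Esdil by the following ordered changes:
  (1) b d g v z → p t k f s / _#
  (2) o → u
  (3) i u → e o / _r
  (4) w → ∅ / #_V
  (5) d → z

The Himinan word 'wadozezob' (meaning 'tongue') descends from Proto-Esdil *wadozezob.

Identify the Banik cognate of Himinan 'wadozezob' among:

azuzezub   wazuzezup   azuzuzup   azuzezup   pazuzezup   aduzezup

Banik: *wadozezob
  wadozezob → wadozezop   [final devoicing]
  wadozezop → waduzezup   [vowel merger]
  waduzezup (rule 3 does not apply)
  waduzezup → aduzezup   [glide loss]
  aduzezup → azuzezup   [unconditioned shift]
  giving Banik azuzezup.
Only 'azuzezup' matches the regular Banik development of *wadozezob.

azuzezup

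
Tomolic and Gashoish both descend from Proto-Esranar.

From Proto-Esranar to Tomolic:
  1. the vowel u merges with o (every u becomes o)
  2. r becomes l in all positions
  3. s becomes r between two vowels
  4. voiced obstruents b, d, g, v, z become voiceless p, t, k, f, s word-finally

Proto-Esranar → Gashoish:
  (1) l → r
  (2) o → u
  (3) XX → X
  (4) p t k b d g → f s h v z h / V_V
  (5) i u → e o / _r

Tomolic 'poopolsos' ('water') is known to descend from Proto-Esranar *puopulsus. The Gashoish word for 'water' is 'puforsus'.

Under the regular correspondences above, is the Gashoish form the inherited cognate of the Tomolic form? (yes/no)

yes

Derive the expected Gashoish reflex of *puopulsus:
Gashoish: start from *puopulsus.
  rule 1 (unconditioned shift): puopulsus → puopursus
  rule 2 (vowel merger): puopursus → puupursus
  rule 3 (degemination): puupursus → pupursus
  rule 4 (intervocalic lenition): pupursus → pufursus
  rule 5 (pre-rhotic lowering): pufursus → puforsus
  ⇒ Gashoish puforsus
Gashoish 'puforsus' matches the regular reflex exactly, so the pair is cognate.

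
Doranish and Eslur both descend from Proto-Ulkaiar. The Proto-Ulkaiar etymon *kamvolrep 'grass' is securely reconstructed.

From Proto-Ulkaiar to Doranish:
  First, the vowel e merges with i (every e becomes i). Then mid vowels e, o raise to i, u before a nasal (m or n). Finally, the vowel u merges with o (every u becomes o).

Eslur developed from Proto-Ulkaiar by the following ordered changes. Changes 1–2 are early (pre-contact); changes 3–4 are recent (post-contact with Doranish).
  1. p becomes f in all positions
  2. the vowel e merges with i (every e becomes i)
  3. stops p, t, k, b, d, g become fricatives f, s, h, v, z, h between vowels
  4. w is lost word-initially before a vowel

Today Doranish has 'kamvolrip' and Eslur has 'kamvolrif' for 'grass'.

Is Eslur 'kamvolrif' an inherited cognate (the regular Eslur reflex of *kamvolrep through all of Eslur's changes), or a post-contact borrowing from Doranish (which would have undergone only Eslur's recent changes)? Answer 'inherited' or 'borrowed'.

inherited

If inherited, *kamvolrep would pass through all of Eslur's changes:
Eslur: *kamvolrep
  kamvolrep → kamvolref   [unconditioned shift]
  kamvolref → kamvolrif   [vowel merger]
  kamvolrif (rule 3 does not apply)
  kamvolrif (rule 4 does not apply)
  giving Eslur kamvolrif.
If borrowed from Doranish 'kamvolrip' after the early changes, it would undergo only the recent ones:
  rule 3 (intervocalic lenition): no change (kamvolrip)
  rule 4 (glide loss): no change (kamvolrip)
  ⇒ as a loan: kamvolrip
Eslur 'kamvolrif' matches the inherited outcome exactly, so it is an inherited cognate, not a loan.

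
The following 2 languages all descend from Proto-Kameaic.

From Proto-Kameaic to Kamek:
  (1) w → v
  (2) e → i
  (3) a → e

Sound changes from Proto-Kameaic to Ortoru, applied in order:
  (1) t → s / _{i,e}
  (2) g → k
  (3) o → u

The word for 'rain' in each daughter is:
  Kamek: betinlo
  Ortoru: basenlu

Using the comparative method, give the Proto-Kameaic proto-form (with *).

*batenlo

Position 7: Kamek has o, Ortoru has u. Kamek preserves o here (none of its changes turn any other segment into o), so the proto-segment is *o.
Position 4: Kamek has i, Ortoru has e. Ortoru preserves e here (none of its changes turn any other segment into e), so the proto-segment is *e.
Verify the candidate proto-form against each daughter:
Kamek: start from *batenlo.
  rule 1: no change — batenlo
  rule 2 (vowel merger): batenlo → batinlo
  rule 3 (vowel merger): batinlo → betinlo
  ⇒ Kamek betinlo
Ortoru: *batenlo
  batenlo → basenlo   [palatalisation]
  basenlo (rule 2 does not apply)
  basenlo → basenlu   [vowel merger]
  giving Ortoru basenlu.
No other proto-form is consistent with every reflex, so the reconstruction is *batenlo.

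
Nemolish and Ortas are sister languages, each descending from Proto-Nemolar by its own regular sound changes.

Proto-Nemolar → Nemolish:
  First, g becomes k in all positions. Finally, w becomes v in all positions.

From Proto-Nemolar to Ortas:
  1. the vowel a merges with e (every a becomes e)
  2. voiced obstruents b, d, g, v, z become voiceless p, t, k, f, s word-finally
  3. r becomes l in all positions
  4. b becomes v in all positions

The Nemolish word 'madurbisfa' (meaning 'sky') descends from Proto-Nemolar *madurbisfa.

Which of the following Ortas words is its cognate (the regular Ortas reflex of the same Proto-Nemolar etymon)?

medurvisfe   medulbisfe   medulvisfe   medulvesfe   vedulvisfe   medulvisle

medulvisfe

Ortas: *madurbisfa
  madurbisfa → medurbisfe   [vowel merger]
  medurbisfe (rule 2 does not apply)
  medurbisfe → medulbisfe   [unconditioned shift]
  medulbisfe → medulvisfe   [unconditioned shift]
  giving Ortas medulvisfe.
Among the options, 'medulvisfe' alone shows every Ortas change applied in order.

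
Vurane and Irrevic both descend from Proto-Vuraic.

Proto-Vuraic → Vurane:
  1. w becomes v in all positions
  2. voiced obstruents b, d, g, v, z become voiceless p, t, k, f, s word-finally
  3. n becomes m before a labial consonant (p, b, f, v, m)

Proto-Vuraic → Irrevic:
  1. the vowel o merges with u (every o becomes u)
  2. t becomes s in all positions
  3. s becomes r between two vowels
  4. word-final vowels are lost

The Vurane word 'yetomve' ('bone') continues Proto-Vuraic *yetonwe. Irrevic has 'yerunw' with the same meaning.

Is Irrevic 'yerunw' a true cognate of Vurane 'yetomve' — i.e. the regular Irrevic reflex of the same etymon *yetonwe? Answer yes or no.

Derive the expected Irrevic reflex of *yetonwe:
Irrevic: *yetonwe > yetunwe > yesunwe > yerunwe > yerunw  (by vowel merger, unconditioned shift, rhotacism, apocope)
Irrevic 'yerunw' matches the regular reflex exactly, so the pair is cognate.

yes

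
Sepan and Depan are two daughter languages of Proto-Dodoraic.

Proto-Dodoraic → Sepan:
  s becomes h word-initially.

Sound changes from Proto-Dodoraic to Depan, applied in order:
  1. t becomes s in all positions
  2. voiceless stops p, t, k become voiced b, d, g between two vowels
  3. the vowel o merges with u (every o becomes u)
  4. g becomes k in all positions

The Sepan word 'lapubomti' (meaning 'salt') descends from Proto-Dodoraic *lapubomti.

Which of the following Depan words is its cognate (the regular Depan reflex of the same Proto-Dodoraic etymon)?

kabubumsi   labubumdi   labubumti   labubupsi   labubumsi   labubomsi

Depan: *lapubomti
  lapubomti → lapubomsi   [unconditioned shift]
  lapubomsi → labubomsi   [intervocalic voicing]
  labubomsi → labubumsi   [vowel merger]
  labubumsi (rule 4 does not apply)
  giving Depan labubumsi.
Among the options, 'labubumsi' alone shows every Depan change applied in order.

labubumsi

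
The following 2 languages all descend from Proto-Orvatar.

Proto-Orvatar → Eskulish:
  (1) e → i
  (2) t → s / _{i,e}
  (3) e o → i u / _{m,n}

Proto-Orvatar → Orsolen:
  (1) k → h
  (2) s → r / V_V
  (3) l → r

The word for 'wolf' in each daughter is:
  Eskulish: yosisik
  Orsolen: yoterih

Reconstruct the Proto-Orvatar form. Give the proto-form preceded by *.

Position 4: Eskulish has i, Orsolen has e. Orsolen preserves e here (none of its changes turn any other segment into e), so the proto-segment is *e.
Position 5: Eskulish has s, Orsolen has r. Taking the neighbouring segments as reconstructed: Eskulish s could go back to *t or *s; Orsolen r could go back to *s or *l or *r — the one source consistent with every daughter is *s.
Continuing position by position gives *yotesik; check it forward:
Eskulish: *yotesik
  yotesik → yotisik   [vowel merger]
  yotisik → yosisik   [palatalisation]
  yosisik (rule 3 does not apply)
  giving Eskulish yosisik.
Orsolen: *yotesik > yotesih > yoterih  (by unconditioned shift, rhotacism)
Only *yotesik yields all of Eskulish yosisik, Orsolen yoterih.

*yotesik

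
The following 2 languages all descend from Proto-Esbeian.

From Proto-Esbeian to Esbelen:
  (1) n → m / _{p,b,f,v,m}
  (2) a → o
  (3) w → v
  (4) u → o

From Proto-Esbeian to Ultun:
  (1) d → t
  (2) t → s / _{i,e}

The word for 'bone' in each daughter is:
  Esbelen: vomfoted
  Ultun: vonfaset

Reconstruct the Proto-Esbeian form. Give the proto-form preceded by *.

*vonfated

Position 6: Esbelen has t, Ultun has s. Esbelen preserves t here (none of its changes turn any other segment into t), so the proto-segment is *t.
Position 8: Esbelen has d, Ultun has t. Esbelen preserves d here (none of its changes turn any other segment into d), so the proto-segment is *d.
This points to *vonfated. Verify forward in each daughter:
Esbelen: *vonfated
  vonfated → vomfated   [nasal place assimilation]
  vomfated → vomfoted   [vowel merger]
  vomfoted (rule 3 does not apply)
  vomfoted (rule 4 does not apply)
  giving Esbelen vomfoted.
Ultun: *vonfated > vonfatet > vonfaset  (by unconditioned shift, palatalisation)
No other proto-form is consistent with every reflex, so the reconstruction is *vonfated.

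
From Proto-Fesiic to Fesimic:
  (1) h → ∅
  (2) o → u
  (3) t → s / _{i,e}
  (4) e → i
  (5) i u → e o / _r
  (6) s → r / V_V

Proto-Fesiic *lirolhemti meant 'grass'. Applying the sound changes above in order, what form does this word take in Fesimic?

Fesimic: *lirolhemti
  lirolhemti → lirolemti   [h-loss]
  lirolemti → lirulemti   [vowel merger]
  lirulemti → lirulemsi   [palatalisation]
  lirulemsi → lirulimsi   [vowel merger]
  lirulimsi → lerulimsi   [pre-rhotic lowering]
  lerulimsi (rule 6 does not apply)
  giving Fesimic lerulimsi.

lerulimsi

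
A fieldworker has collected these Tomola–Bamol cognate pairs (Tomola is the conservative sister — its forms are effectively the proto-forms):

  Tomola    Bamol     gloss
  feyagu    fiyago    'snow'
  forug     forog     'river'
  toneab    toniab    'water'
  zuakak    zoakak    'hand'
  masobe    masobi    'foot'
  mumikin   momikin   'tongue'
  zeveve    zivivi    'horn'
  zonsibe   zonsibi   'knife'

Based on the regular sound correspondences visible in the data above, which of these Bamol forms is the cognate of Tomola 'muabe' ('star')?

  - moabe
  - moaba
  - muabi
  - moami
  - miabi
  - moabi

zuakak ~ zoakak — Tomola u corresponds to Bamol o after a consonant, before a back vowel.
masobe ~ masobi, zeveve ~ zivivi — Tomola e corresponds to Bamol i word-finally.
Applying these to Tomola 'muabe':
  muabe → moabe   (u→o after a consonant, before a back vowel)
  moabe → moabi   (e→i word-finally)
So the Bamol cognate is 'moabi'.

moabi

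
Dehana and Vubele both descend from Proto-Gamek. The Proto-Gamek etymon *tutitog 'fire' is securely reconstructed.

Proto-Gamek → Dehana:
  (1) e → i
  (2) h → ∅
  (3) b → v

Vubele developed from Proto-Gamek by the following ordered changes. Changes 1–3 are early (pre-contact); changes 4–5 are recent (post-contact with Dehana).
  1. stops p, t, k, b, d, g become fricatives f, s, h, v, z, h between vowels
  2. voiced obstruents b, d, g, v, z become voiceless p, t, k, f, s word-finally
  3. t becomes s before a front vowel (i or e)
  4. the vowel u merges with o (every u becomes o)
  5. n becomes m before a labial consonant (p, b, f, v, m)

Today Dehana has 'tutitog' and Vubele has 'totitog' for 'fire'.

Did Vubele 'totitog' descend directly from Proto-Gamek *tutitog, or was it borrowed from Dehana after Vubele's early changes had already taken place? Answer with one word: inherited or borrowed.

borrowed

If inherited, *tutitog would pass through all of Vubele's changes:
Vubele: *tutitog
  tutitog → tusisog   [intervocalic lenition]
  tusisog → tusisok   [final devoicing]
  tusisok (rule 3 does not apply)
  tusisok → tosisok   [vowel merger]
  tosisok (rule 5 does not apply)
  giving Vubele tosisok.
If borrowed from Dehana 'tutitog' after the early changes, it would undergo only the recent ones:
  rule 4 (vowel merger): tutitog → totitog
  rule 5 (nasal place assimilation): no change (totitog)
  ⇒ as a loan: totitog
Vubele 'totitog' matches the loan outcome 'totitog', not the inherited 'tosisok' — it skipped the early Vubele changes, so it was borrowed from Dehana.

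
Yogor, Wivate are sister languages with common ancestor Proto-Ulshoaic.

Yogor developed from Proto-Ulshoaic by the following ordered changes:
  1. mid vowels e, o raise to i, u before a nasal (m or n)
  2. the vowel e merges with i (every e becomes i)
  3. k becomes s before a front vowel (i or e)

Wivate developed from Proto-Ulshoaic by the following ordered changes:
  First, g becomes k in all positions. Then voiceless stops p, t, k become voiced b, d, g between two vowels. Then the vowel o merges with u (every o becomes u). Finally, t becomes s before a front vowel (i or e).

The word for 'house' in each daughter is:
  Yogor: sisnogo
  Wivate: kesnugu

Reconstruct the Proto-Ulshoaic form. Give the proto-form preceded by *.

Position 7: Yogor has o, Wivate has u. Yogor preserves o here (none of its changes turn any other segment into o), so the proto-segment is *o.
Position 2: Yogor has i, Wivate has e. Wivate preserves e here (none of its changes turn any other segment into e), so the proto-segment is *e.
Verify the candidate proto-form against each daughter:
Yogor: *kesnogo > kisnogo > sisnogo  (by vowel merger, palatalisation)
Wivate: start from *kesnogo.
  rule 1 (unconditioned shift): kesnogo → kesnoko
  rule 2 (intervocalic voicing): kesnoko → kesnogo
  rule 3 (vowel merger): kesnogo → kesnugu
  rule 4: no change — kesnugu
  ⇒ Wivate kesnugu
*kesnogo is the unique common source.

*kesnogo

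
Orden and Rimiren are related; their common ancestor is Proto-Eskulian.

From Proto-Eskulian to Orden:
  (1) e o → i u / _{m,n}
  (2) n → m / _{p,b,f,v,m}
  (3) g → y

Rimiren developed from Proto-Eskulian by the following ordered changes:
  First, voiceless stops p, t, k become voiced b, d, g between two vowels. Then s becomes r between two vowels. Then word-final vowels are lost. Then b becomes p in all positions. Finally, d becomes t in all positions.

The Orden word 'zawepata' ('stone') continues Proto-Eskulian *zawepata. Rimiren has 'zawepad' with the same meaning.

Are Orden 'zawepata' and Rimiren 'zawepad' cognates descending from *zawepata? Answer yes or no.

no

Derive the expected Rimiren reflex of *zawepata:
Rimiren: *zawepata > zawebada > zawebad > zawepad > zawepat  (by intervocalic voicing, apocope, unconditioned shift, unconditioned shift)
The regular Rimiren reflex would be 'zawepat', but the attested form is 'zawepad'. The correspondence is irregular, so they are not cognates (the Rimiren form has a different source).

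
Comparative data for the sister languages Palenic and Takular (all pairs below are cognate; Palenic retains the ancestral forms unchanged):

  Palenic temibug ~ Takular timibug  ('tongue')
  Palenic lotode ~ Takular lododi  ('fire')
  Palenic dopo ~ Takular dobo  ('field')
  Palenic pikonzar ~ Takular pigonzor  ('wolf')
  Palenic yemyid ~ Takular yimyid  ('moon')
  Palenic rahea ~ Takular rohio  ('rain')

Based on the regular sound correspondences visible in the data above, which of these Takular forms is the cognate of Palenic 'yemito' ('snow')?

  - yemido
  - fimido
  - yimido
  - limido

yimido

temibug ~ timibug, yemyid ~ yimyid — Palenic e corresponds to Takular i after a consonant, before a nasal.
lotode ~ lododi — Palenic t corresponds to Takular d between vowels (before a back vowel).
Applying these to Palenic 'yemito':
  yemito → yimito   (e→i after a consonant, before a nasal)
  yimito → yimido   (t→d between vowels (before a back vowel))
So the Takular cognate is 'yimido'.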